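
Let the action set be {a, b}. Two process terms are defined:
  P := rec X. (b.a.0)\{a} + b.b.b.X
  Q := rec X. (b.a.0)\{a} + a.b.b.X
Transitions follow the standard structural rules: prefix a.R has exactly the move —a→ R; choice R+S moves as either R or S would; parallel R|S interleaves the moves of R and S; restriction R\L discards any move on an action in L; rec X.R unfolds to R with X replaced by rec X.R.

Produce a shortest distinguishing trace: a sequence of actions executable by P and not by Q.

bb

P's transition system — 4 states:
  u0 = rec X. (b.a.0)\{a} + b.b.b.X | ··b··> u1, ··b··> u2
  u1 = (a.0)\{a} | deadlocked
  u2 = b.b.(rec X. (b.a.0)\{a} + b.b.b.X) | ··b··> u3
  u3 = b.(rec X. (b.a.0)\{a} + b.b.b.X) | ··b··> u0
Q's transition system — 4 states:
  v0 = rec X. (b.a.0)\{a} + a.b.b.X | ··a··> v1, ··b··> v2
  v1 = b.b.(rec X. (b.a.0)\{a} + a.b.b.X) | ··b··> v3
  v2 = (a.0)\{a} | deadlocked
  v3 = b.(rec X. (b.a.0)\{a} + a.b.b.X) | ··b··> v0
Trace ⟨bb⟩ through P, begin at {u0}:
  after b @ step 1: {u1, u2}
  after b @ step 2: {u3}
  ✓ P
Trace ⟨bb⟩ through Q, begin at {v0}:
  after b @ step 1: {v2}
  after b @ step 2: ∅  — Q cannot continue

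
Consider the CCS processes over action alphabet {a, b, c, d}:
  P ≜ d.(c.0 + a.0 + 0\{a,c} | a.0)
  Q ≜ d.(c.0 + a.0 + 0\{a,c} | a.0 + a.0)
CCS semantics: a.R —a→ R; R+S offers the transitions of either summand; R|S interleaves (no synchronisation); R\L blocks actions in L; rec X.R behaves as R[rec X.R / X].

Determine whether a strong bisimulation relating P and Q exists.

P's transition system — 4 states:
  u0 = d.(c.0 + a.0 + 0\{a,c} | a.0) :: —d→ u1
  u1 = c.0 + a.0 + 0\{a,c} | a.0 :: —a→ u2, —a→ u3, —c→ u2
  u2 = 0 :: deadlocked
  u3 = 0\{a,c} | 0 :: deadlocked
Q's transition system — 4 states:
  v0 = d.(c.0 + a.0 + 0\{a,c} | a.0 + a.0) :: —d→ v1
  v1 = c.0 + a.0 + 0\{a,c} | a.0 + a.0 :: —a→ v2, —a→ v3, —c→ v2
  v2 = 0 :: deadlocked
  v3 = 0\{a,c} | 0 :: deadlocked
Partition-refinement fixed point:
  B0 = {u0, v0}
  B1 = {u1, v1}
  B2 = {u2, u3, v2, v3}
u0 ∈ B0, v0 ∈ B0 → same block

P ~ Q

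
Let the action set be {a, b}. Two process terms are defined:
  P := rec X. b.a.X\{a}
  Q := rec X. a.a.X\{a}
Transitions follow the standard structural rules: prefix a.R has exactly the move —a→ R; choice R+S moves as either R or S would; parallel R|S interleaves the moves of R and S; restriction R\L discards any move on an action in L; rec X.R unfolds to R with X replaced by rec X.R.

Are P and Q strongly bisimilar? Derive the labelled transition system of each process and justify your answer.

not bisimilar

LTS(P): 4 reachable states
  p0 = rec X. b.a.X\{a} | -b-> p1
  p1 = a.(rec X. b.a.X\{a})\{a} | -a-> p2
  p2 = (rec X. b.a.X\{a})\{a} | -b-> p3
  p3 = (a.(rec X. b.a.X\{a})\{a})\{a} | ∅
LTS(Q): 3 reachable states
  q0 = rec X. a.a.X\{a} | -a-> q1
  q1 = a.(rec X. a.a.X\{a})\{a} | -a-> q2
  q2 = (rec X. a.a.X\{a})\{a} | ∅
Bisimilarity quotient blocks:
  B0 = {p0}
  B1 = {p1}
  B2 = {p2}
  B3 = {p3, q2}
  B4 = {q0}
  B5 = {q1}
p0 ∈ B0, q0 ∈ B4 → different blocks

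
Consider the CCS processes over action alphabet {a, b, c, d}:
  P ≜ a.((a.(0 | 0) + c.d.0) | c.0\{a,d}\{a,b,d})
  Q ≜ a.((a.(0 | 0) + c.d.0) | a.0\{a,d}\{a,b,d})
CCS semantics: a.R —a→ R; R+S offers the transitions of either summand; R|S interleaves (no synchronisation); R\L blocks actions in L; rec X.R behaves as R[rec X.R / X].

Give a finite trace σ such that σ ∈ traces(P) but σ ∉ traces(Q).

acc

P's transition system — 9 states:
  s0 = a.((a.(0 | 0) + c.d.0) | c.0\{a,d}\{a,b,d}) :: —a→ s1
  s1 = (a.(0 | 0) + c.d.0) | c.0\{a,d}\{a,b,d} :: —a→ s2, —c→ s3, —c→ s4
  s2 = 0 | 0 | c.0\{a,d}\{a,b,d} :: —c→ s5
  s3 = (a.(0 | 0) + c.d.0) | 0\{a,d}\{a,b,d} :: —a→ s5, —c→ s6
  s4 = d.0 | c.0\{a,d}\{a,b,d} :: —c→ s6, —d→ s7
  s5 = 0 | 0 | 0\{a,d}\{a,b,d} :: deadlocked
  s6 = d.0 | 0\{a,d}\{a,b,d} :: —d→ s8
  s7 = 0 | c.0\{a,d}\{a,b,d} :: —c→ s8
  s8 = 0 | 0\{a,d}\{a,b,d} :: deadlocked
Q's transition system — 9 states:
  t0 = a.((a.(0 | 0) + c.d.0) | a.0\{a,d}\{a,b,d}) :: —a→ t1
  t1 = (a.(0 | 0) + c.d.0) | a.0\{a,d}\{a,b,d} :: —a→ t2, —a→ t3, —c→ t4
  t2 = (a.(0 | 0) + c.d.0) | 0\{a,d}\{a,b,d} :: —a→ t5, —c→ t6
  t3 = 0 | 0 | a.0\{a,d}\{a,b,d} :: —a→ t5
  t4 = d.0 | a.0\{a,d}\{a,b,d} :: —a→ t6, —d→ t7
  t5 = 0 | 0 | 0\{a,d}\{a,b,d} :: deadlocked
  t6 = d.0 | 0\{a,d}\{a,b,d} :: —d→ t8
  t7 = 0 | a.0\{a,d}\{a,b,d} :: —a→ t8
  t8 = 0 | 0\{a,d}\{a,b,d} :: deadlocked
Run σ = ⟨acc⟩ on P: start {s0}
  after a @ step 1: {s1}
  after c @ step 2: {s3, s4}
  after c @ step 3: {s6}
  P completes σ.
Run σ = ⟨acc⟩ on Q: start {t0}
  after a @ step 1: {t1}
  after c @ step 2: {t4}
  after c @ step 3: ∅ (Q stuck)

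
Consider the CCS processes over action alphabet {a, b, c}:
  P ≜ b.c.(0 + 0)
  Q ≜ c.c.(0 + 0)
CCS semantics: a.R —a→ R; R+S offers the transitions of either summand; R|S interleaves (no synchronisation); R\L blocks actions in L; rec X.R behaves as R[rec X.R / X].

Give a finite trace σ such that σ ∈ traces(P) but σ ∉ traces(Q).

b

Reachable graph of P (3 states):
  u0 = b.c.(0 + 0) ⊢ =b=> u1
  u1 = c.(0 + 0) ⊢ =c=> u2
  u2 = 0 + 0 ⊢ ·
Reachable graph of Q (3 states):
  v0 = c.c.(0 + 0) ⊢ =c=> v1
  v1 = c.(0 + 0) ⊢ =c=> v2
  v2 = 0 + 0 ⊢ ·
Run σ = ⟨b⟩ on P: start {u0}
  after b @ step 1: {u1}
  P completes σ.
Run σ = ⟨b⟩ on Q: start {v0}
  after b @ step 1: ∅ (Q stuck)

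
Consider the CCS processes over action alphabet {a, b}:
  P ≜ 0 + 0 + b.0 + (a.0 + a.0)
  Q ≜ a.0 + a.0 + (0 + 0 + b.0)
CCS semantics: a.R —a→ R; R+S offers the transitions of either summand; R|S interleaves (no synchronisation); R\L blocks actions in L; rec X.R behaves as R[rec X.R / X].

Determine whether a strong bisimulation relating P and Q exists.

bisimilar

LTS(P): 2 reachable states
  m0 = 0 + 0 + b.0 + (a.0 + a.0) :: —a→ m1, —b→ m1
  m1 = 0 :: stopped
LTS(Q): 2 reachable states
  n0 = a.0 + a.0 + (0 + 0 + b.0) :: —a→ n1, —b→ n1
  n1 = 0 :: stopped
Partition-refinement fixed point:
  B0 = {m0, n0}
  B1 = {m1, n1}
m0 ∈ B0, n0 ∈ B0 → same block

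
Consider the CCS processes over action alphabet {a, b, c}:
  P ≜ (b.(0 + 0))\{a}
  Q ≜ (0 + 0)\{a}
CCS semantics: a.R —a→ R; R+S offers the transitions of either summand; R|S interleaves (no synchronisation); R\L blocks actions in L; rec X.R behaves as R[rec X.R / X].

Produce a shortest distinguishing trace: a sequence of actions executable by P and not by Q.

P's transition system — 2 states:
  m0 = (b.(0 + 0))\{a} → =b=> m1
  m1 = (0 + 0)\{a} → deadlocked
Q's transition system — 1 states:
  n0 = (0 + 0)\{a} → deadlocked
Run σ = ⟨b⟩ on P: start {m0}
  [1] b ⇒ {m1}
  — P admits the full trace.
Run σ = ⟨b⟩ on Q: start {n0}
  [1] b ⇒ ∅ (Q stuck)

b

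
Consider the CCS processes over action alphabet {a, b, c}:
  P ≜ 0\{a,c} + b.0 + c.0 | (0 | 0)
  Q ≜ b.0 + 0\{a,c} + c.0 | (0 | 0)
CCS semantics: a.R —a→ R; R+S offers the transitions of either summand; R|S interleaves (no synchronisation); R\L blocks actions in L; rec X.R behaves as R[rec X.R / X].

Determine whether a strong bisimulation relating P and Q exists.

P's transition system — 3 states:
  u0 = 0\{a,c} + b.0 + c.0 | (0 | 0) ⊢ —b→ u1, —c→ u2
  u1 = 0 ⊢ deadlocked
  u2 = 0 | (0 | 0) ⊢ deadlocked
Q's transition system — 3 states:
  v0 = b.0 + 0\{a,c} + c.0 | (0 | 0) ⊢ —b→ v1, —c→ v2
  v1 = 0 ⊢ deadlocked
  v2 = 0 | (0 | 0) ⊢ deadlocked
Coarsest stable partition (strong bisimilarity classes):
  B0 = {u0, v0}
  B1 = {u1, u2, v1, v2}
u0 ∈ B0, v0 ∈ B0 → same block

bisimilar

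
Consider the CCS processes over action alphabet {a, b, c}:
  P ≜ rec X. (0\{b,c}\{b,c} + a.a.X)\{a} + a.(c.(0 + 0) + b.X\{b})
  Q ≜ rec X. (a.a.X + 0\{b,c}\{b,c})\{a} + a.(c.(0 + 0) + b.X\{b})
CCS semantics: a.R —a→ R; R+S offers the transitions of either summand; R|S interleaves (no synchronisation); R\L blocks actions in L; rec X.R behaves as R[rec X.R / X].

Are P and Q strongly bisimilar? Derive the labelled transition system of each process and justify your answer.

P ~ Q

LTS(P): 6 reachable states
  m0 = rec X. (0\{b,c}\{b,c} + a.a.X)\{a} + a.(c.(0 + 0) + b.X\{b}) → —a→ m1
  m1 = c.(0 + 0) + b.(rec X. (0\{b,c}\{b,c} + a.a.X)\{a} + a.(c.(0 + 0) + b.X\{b}))\{b} → —b→ m2, —c→ m3
  m2 = (rec X. (0\{b,c}\{b,c} + a.a.X)\{a} + a.(c.(0 + 0) + b.X\{b}))\{b} → —a→ m4
  m3 = 0 + 0 → stopped
  m4 = (c.(0 + 0) + b.(rec X. (0\{b,c}\{b,c} + a.a.X)\{a} + a.(c.(0 + 0) + b.X\{b}))\{b})\{b} → —c→ m5
  m5 = (0 + 0)\{b} → stopped
LTS(Q): 6 reachable states
  n0 = rec X. (a.a.X + 0\{b,c}\{b,c})\{a} + a.(c.(0 + 0) + b.X\{b}) → —a→ n1
  n1 = c.(0 + 0) + b.(rec X. (a.a.X + 0\{b,c}\{b,c})\{a} + a.(c.(0 + 0) + b.X\{b}))\{b} → —b→ n2, —c→ n3
  n2 = (rec X. (a.a.X + 0\{b,c}\{b,c})\{a} + a.(c.(0 + 0) + b.X\{b}))\{b} → —a→ n4
  n3 = 0 + 0 → stopped
  n4 = (c.(0 + 0) + b.(rec X. (a.a.X + 0\{b,c}\{b,c})\{a} + a.(c.(0 + 0) + b.X\{b}))\{b})\{b} → —c→ n5
  n5 = (0 + 0)\{b} → stopped
Bisimilarity quotient blocks:
  B0 = {m0, n0}
  B1 = {m1, n1}
  B2 = {m2, n2}
  B3 = {m4, n4}
  B4 = {m3, m5, n3, n5}
m0 ∈ B0, n0 ∈ B0 → same block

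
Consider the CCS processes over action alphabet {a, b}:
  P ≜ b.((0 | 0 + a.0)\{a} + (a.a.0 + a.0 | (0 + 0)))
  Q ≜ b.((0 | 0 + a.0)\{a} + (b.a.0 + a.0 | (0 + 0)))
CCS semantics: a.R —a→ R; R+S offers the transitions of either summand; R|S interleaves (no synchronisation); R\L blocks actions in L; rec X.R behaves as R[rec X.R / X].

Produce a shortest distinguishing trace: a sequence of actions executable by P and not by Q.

baa

P's transition system — 5 states:
  s0 = b.((0 | 0 + a.0)\{a} + (a.a.0 + a.0 | (0 + 0))) ⊢ —b→ s1
  s1 = (0 | 0 + a.0)\{a} + (a.a.0 + a.0 | (0 + 0)) ⊢ —a→ s2, —a→ s3
  s2 = 0 | (0 + 0) ⊢ stopped
  s3 = a.0 ⊢ —a→ s4
  s4 = 0 ⊢ stopped
Q's transition system — 5 states:
  t0 = b.((0 | 0 + a.0)\{a} + (b.a.0 + a.0 | (0 + 0))) ⊢ —b→ t1
  t1 = (0 | 0 + a.0)\{a} + (b.a.0 + a.0 | (0 + 0)) ⊢ —a→ t2, —b→ t3
  t2 = 0 | (0 + 0) ⊢ stopped
  t3 = a.0 ⊢ —a→ t4
  t4 = 0 ⊢ stopped
Executing baa from P (initial set {s0}):
  step 1 (b): {s1}
  step 2 (a): {s2, s3}
  step 3 (a): {s4}
  ✓ P
Executing baa from Q (initial set {t0}):
  step 1 (b): {t1}
  step 2 (a): {t2}
  step 3 (a): no successor for Q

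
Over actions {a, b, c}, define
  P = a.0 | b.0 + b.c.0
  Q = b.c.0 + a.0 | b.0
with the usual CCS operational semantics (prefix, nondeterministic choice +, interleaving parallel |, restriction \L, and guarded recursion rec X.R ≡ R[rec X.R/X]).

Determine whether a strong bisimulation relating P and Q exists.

Reachable graph of P (6 states):
  p0 = a.0 | b.0 + b.c.0 → =a=> p1, =b=> p2, =b=> p3
  p1 = 0 | b.0 → =b=> p4
  p2 = a.0 | 0 → =a=> p4
  p3 = c.0 → =c=> p5
  p4 = 0 | 0 → ∅
  p5 = 0 → ∅
Reachable graph of Q (6 states):
  q0 = b.c.0 + a.0 | b.0 → =a=> q1, =b=> q2, =b=> q3
  q1 = 0 | b.0 → =b=> q4
  q2 = a.0 | 0 → =a=> q4
  q3 = c.0 → =c=> q5
  q4 = 0 | 0 → ∅
  q5 = 0 → ∅
Partition-refinement fixed point:
  B0 = {p0, q0}
  B1 = {p3, q3}
  B2 = {p4, p5, q4, q5}
  B3 = {p1, q1}
  B4 = {p2, q2}
p0 ∈ B0, q0 ∈ B0 → same block

YES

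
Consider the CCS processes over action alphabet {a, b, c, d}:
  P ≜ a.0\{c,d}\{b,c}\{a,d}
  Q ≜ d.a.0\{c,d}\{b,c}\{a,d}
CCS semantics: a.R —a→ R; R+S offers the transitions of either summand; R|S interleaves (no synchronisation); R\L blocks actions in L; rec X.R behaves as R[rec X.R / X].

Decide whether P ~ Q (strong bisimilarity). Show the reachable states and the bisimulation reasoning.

LTS(P): 2 reachable states
  u0 = a.0\{c,d}\{b,c}\{a,d} | =a=> u1
  u1 = 0\{c,d}\{b,c}\{a,d} | stopped
LTS(Q): 3 reachable states
  v0 = d.a.0\{c,d}\{b,c}\{a,d} | =d=> v1
  v1 = a.0\{c,d}\{b,c}\{a,d} | =a=> v2
  v2 = 0\{c,d}\{b,c}\{a,d} | stopped
Bisimilarity quotient blocks:
  B0 = {u0, v1}
  B1 = {u1, v2}
  B2 = {v0}
u0 ∈ B0, v0 ∈ B2 → different blocks

not bisimilar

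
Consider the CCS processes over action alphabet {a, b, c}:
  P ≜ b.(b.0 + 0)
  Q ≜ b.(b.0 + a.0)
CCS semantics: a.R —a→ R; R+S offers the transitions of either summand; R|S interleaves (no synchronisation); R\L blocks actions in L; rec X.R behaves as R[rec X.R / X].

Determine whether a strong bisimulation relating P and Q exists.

Reachable graph of P (3 states):
  s0 = b.(b.0 + 0) ⊢ =b=> s1
  s1 = b.0 + 0 ⊢ =b=> s2
  s2 = 0 ⊢ ·
Reachable graph of Q (3 states):
  t0 = b.(b.0 + a.0) ⊢ =b=> t1
  t1 = b.0 + a.0 ⊢ =a=> t2, =b=> t2
  t2 = 0 ⊢ ·
Bisimilarity quotient blocks:
  B0 = {s0}
  B1 = {s1}
  B2 = {s2, t2}
  B3 = {t0}
  B4 = {t1}
s0 ∈ B0, t0 ∈ B3 → different blocks

P ≁ Q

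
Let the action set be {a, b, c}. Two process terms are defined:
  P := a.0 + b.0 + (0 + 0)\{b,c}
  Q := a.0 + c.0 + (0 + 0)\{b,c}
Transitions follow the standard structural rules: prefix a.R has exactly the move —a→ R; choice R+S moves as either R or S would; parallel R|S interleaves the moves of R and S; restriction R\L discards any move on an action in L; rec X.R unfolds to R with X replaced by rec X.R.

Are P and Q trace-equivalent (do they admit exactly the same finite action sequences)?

NO — witness ⟨b⟩

Reachable graph of P (2 states):
  p0 = a.0 + b.0 + (0 + 0)\{b,c} has moves —a→ p1, —b→ p1
  p1 = 0 has moves ·
Reachable graph of Q (2 states):
  q0 = a.0 + c.0 + (0 + 0)\{b,c} has moves —a→ q1, —c→ q1
  q1 = 0 has moves ·
Executing b from P (initial set {p0}):
  step 1 (b): {p1}
  — P admits the full trace.
Executing b from Q (initial set {q0}):
  step 1 (b): ∅  — Q cannot continue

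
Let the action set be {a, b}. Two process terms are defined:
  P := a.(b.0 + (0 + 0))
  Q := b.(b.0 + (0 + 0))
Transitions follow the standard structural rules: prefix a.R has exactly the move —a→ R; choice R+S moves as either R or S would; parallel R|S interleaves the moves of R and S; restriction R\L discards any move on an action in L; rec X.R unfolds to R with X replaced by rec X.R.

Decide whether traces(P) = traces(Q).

trace-distinct — witness ⟨a⟩

P's transition system — 3 states:
  s0 = a.(b.0 + (0 + 0)) ⊢ ··a··> s1
  s1 = b.0 + (0 + 0) ⊢ ··b··> s2
  s2 = 0 ⊢ (no moves)
Q's transition system — 3 states:
  t0 = b.(b.0 + (0 + 0)) ⊢ ··b··> t1
  t1 = b.0 + (0 + 0) ⊢ ··b··> t2
  t2 = 0 ⊢ (no moves)
Run σ = ⟨a⟩ on P: start {s0}
  [1] a ⇒ {s1}
  ✓ P
Run σ = ⟨a⟩ on Q: start {t0}
  [1] a ⇒ ∅  — Q cannot continue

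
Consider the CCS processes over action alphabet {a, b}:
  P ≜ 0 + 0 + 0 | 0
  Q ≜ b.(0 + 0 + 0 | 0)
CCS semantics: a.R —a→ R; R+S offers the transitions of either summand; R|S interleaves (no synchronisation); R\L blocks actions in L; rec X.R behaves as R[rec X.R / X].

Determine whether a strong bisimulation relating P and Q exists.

NO

P's transition system — 1 states:
  s0 = 0 + 0 + 0 | 0 has moves (no moves)
Q's transition system — 2 states:
  t0 = b.(0 + 0 + 0 | 0) has moves ··b··> t1
  t1 = 0 + 0 + 0 | 0 has moves (no moves)
Bisimilarity quotient blocks:
  B0 = {s0, t1}
  B1 = {t0}
s0 ∈ B0, t0 ∈ B1 → different blocks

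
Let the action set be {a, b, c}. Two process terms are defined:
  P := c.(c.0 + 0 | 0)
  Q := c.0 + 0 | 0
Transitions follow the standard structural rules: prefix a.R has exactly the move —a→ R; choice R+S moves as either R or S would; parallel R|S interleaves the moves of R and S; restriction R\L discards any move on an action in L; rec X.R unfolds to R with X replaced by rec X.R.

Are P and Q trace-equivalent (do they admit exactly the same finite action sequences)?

Reachable graph of P (3 states):
  s0 = c.(c.0 + 0 | 0) → --c--▸ s1
  s1 = c.0 + 0 | 0 → --c--▸ s2
  s2 = 0 → stopped
Reachable graph of Q (2 states):
  t0 = c.0 + 0 | 0 → --c--▸ t1
  t1 = 0 → stopped
Run σ = ⟨cc⟩ on P: start {s0}
  after c @ step 1: {s1}
  after c @ step 2: {s2}
  P completes σ.
Run σ = ⟨cc⟩ on Q: start {t0}
  after c @ step 1: {t1}
  after c @ step 2: no successor for Q

traces(P) ≠ traces(Q) — witness ⟨cc⟩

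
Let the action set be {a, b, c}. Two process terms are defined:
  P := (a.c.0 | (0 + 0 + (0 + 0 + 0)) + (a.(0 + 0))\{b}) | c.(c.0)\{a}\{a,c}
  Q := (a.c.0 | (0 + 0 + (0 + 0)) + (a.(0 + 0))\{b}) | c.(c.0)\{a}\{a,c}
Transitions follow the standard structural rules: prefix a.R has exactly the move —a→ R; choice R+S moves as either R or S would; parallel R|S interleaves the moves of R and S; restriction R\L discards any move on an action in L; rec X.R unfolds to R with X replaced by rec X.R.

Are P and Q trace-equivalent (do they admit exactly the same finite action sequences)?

P's transition system — 8 states:
  m0 = (a.c.0 | (0 + 0 + (0 + 0 + 0)) + (a.(0 + 0))\{b}) | c.(c.0)\{a}\{a,c} ⊢ =a=> m1, =a=> m2, =c=> m3
  m1 = (0 + 0)\{b} | c.(c.0)\{a}\{a,c} ⊢ =c=> m4
  m2 = c.0 | (0 + 0 + (0 + 0 + 0)) | c.(c.0)\{a}\{a,c} ⊢ =c=> m5, =c=> m6
  m3 = (a.c.0 | (0 + 0 + (0 + 0 + 0)) + (a.(0 + 0))\{b}) | (c.0)\{a}\{a,c} ⊢ =a=> m4, =a=> m6
  m4 = (0 + 0)\{b} | (c.0)\{a}\{a,c} ⊢ (no moves)
  m5 = 0 | (0 + 0 + (0 + 0 + 0)) | c.(c.0)\{a}\{a,c} ⊢ =c=> m7
  m6 = c.0 | (0 + 0 + (0 + 0 + 0)) | (c.0)\{a}\{a,c} ⊢ =c=> m7
  m7 = 0 | (0 + 0 + (0 + 0 + 0)) | (c.0)\{a}\{a,c} ⊢ (no moves)
Q's transition system — 8 states:
  n0 = (a.c.0 | (0 + 0 + (0 + 0)) + (a.(0 + 0))\{b}) | c.(c.0)\{a}\{a,c} ⊢ =a=> n1, =a=> n2, =c=> n3
  n1 = (0 + 0)\{b} | c.(c.0)\{a}\{a,c} ⊢ =c=> n4
  n2 = c.0 | (0 + 0 + (0 + 0)) | c.(c.0)\{a}\{a,c} ⊢ =c=> n5, =c=> n6
  n3 = (a.c.0 | (0 + 0 + (0 + 0)) + (a.(0 + 0))\{b}) | (c.0)\{a}\{a,c} ⊢ =a=> n4, =a=> n6
  n4 = (0 + 0)\{b} | (c.0)\{a}\{a,c} ⊢ (no moves)
  n5 = 0 | (0 + 0 + (0 + 0)) | c.(c.0)\{a}\{a,c} ⊢ =c=> n7
  n6 = c.0 | (0 + 0 + (0 + 0)) | (c.0)\{a}\{a,c} ⊢ =c=> n7
  n7 = 0 | (0 + 0 + (0 + 0)) | (c.0)\{a}\{a,c} ⊢ (no moves)
Partition-refinement fixed point:
  B0 = {m0, n0}
  B1 = {m3, n3}
  B2 = {m1, m5, m6, n1, n5, n6}
  B3 = {m4, m7, n4, n7}
  B4 = {m2, n2}
m0 ∈ B0, n0 ∈ B0 → same block
Bisimilar ⇒ trace-equivalent.

traces(P) = traces(Q)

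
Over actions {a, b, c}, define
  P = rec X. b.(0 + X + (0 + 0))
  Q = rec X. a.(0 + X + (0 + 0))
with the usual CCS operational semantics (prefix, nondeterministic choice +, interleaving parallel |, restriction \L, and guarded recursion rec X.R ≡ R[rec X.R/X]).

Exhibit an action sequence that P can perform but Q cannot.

b

Reachable graph of P (2 states):
  p0 = rec X. b.(0 + X + (0 + 0)) has moves —b→ p1
  p1 = 0 + (rec X. b.(0 + X + (0 + 0))) + (0 + 0) has moves —b→ p1
Reachable graph of Q (2 states):
  q0 = rec X. a.(0 + X + (0 + 0)) has moves —a→ q1
  q1 = 0 + (rec X. a.(0 + X + (0 + 0))) + (0 + 0) has moves —a→ q1
Run σ = ⟨b⟩ on P: start {p0}
  after b @ step 1: {p1}
  P completes σ.
Run σ = ⟨b⟩ on Q: start {q0}
  after b @ step 1: ∅  — Q cannot continue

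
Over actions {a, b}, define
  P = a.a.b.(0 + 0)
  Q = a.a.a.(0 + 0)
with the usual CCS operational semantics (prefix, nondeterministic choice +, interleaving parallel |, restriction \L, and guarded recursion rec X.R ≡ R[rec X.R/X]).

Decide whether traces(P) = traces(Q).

Reachable graph of P (4 states):
  m0 = a.a.b.(0 + 0) ⊢ --a--▸ m1
  m1 = a.b.(0 + 0) ⊢ --a--▸ m2
  m2 = b.(0 + 0) ⊢ --b--▸ m3
  m3 = 0 + 0 ⊢ (no moves)
Reachable graph of Q (4 states):
  n0 = a.a.a.(0 + 0) ⊢ --a--▸ n1
  n1 = a.a.(0 + 0) ⊢ --a--▸ n2
  n2 = a.(0 + 0) ⊢ --a--▸ n3
  n3 = 0 + 0 ⊢ (no moves)
Run σ = ⟨aab⟩ on P: start {m0}
  after a @ step 1: {m1}
  after a @ step 2: {m2}
  after b @ step 3: {m3}
  — P admits the full trace.
Run σ = ⟨aab⟩ on Q: start {n0}
  after a @ step 1: {n1}
  after a @ step 2: {n2}
  after b @ step 3: ∅ (Q stuck)

traces(P) ≠ traces(Q) — witness ⟨aab⟩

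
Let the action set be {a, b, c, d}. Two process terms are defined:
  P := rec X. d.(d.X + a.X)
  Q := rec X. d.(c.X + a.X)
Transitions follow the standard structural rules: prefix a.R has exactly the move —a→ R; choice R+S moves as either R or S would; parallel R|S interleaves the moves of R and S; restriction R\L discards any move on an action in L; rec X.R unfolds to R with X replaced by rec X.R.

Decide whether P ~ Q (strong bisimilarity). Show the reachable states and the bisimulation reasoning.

P ≁ Q

P's transition system — 2 states:
  s0 = rec X. d.(d.X + a.X) → --d--▸ s1
  s1 = d.(rec X. d.(d.X + a.X)) + a.(rec X. d.(d.X + a.X)) → --a--▸ s0, --d--▸ s0
Q's transition system — 2 states:
  t0 = rec X. d.(c.X + a.X) → --d--▸ t1
  t1 = c.(rec X. d.(c.X + a.X)) + a.(rec X. d.(c.X + a.X)) → --a--▸ t0, --c--▸ t0
Bisimilarity quotient blocks:
  B0 = {s0}
  B1 = {s1}
  B2 = {t0}
  B3 = {t1}
s0 ∈ B0, t0 ∈ B2 → different blocks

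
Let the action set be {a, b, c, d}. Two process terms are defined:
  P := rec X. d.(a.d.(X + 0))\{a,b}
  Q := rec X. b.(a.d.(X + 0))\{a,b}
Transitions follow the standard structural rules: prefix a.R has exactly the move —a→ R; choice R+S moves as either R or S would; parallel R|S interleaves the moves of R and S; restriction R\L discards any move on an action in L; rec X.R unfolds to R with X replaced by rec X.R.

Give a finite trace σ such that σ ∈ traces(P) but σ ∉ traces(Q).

P's transition system — 2 states:
  u0 = rec X. d.(a.d.(X + 0))\{a,b} has moves ··d··> u1
  u1 = (a.d.((rec X. d.(a.d.(X + 0))\{a,b}) + 0))\{a,b} has moves deadlocked
Q's transition system — 2 states:
  v0 = rec X. b.(a.d.(X + 0))\{a,b} has moves ··b··> v1
  v1 = (a.d.((rec X. b.(a.d.(X + 0))\{a,b}) + 0))\{a,b} has moves deadlocked
Executing d from P (initial set {u0}):
  after d @ step 1: {u1}
  — P admits the full trace.
Executing d from Q (initial set {v0}):
  after d @ step 1: ∅  — Q cannot continue

d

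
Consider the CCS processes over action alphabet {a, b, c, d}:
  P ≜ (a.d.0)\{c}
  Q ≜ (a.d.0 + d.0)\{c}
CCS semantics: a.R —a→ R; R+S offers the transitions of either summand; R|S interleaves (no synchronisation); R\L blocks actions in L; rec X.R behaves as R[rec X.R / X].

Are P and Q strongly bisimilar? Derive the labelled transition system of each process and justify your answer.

P's transition system — 3 states:
  s0 = (a.d.0)\{c} has moves =a=> s1
  s1 = (d.0)\{c} has moves =d=> s2
  s2 = 0\{c} has moves stopped
Q's transition system — 3 states:
  t0 = (a.d.0 + d.0)\{c} has moves =a=> t1, =d=> t2
  t1 = (d.0)\{c} has moves =d=> t2
  t2 = 0\{c} has moves stopped
Bisimilarity quotient blocks:
  B0 = {s0}
  B1 = {s1, t1}
  B2 = {s2, t2}
  B3 = {t0}
s0 ∈ B0, t0 ∈ B3 → different blocks

P ≁ Q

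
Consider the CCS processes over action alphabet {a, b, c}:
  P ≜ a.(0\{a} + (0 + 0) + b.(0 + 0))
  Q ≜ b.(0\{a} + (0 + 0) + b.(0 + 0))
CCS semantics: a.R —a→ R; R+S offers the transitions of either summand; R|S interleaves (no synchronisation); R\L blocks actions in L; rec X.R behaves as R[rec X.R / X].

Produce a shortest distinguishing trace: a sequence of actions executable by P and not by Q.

P's transition system — 3 states:
  p0 = a.(0\{a} + (0 + 0) + b.(0 + 0)) → =a=> p1
  p1 = 0\{a} + (0 + 0) + b.(0 + 0) → =b=> p2
  p2 = 0 + 0 → deadlocked
Q's transition system — 3 states:
  q0 = b.(0\{a} + (0 + 0) + b.(0 + 0)) → =b=> q1
  q1 = 0\{a} + (0 + 0) + b.(0 + 0) → =b=> q2
  q2 = 0 + 0 → deadlocked
Executing a from P (initial set {p0}):
  [1] a ⇒ {p1}
  ✓ P
Executing a from Q (initial set {q0}):
  [1] a ⇒ ∅  — Q cannot continue

a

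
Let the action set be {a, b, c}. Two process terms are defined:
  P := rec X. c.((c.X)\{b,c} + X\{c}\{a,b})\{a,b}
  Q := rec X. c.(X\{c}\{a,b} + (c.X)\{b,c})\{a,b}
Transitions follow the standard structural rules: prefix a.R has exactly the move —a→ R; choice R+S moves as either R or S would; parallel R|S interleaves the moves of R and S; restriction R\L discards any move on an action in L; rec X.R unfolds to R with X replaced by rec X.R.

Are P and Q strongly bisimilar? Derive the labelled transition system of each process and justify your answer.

YES

Reachable graph of P (2 states):
  m0 = rec X. c.((c.X)\{b,c} + X\{c}\{a,b})\{a,b} :: ··c··> m1
  m1 = ((c.(rec X. c.((c.X)\{b,c} + X\{c}\{a,b})\{a,b}))\{b,c} + (rec X. c.((c.X)\{b,c} + X\{c}\{a,b})\{a,b})\{c}\{a,b})\{a,b} :: ∅
Reachable graph of Q (2 states):
  n0 = rec X. c.(X\{c}\{a,b} + (c.X)\{b,c})\{a,b} :: ··c··> n1
  n1 = ((rec X. c.(X\{c}\{a,b} + (c.X)\{b,c})\{a,b})\{c}\{a,b} + (c.(rec X. c.(X\{c}\{a,b} + (c.X)\{b,c})\{a,b}))\{b,c})\{a,b} :: ∅
Partition-refinement fixed point:
  B0 = {m0, n0}
  B1 = {m1, n1}
m0 ∈ B0, n0 ∈ B0 → same block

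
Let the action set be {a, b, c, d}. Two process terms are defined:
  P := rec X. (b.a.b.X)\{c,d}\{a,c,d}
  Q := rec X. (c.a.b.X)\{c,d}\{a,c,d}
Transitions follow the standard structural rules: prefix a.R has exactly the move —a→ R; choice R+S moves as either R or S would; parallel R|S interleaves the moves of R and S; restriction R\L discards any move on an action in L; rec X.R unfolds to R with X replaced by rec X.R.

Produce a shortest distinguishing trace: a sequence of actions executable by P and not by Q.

b

P's transition system — 2 states:
  s0 = rec X. (b.a.b.X)\{c,d}\{a,c,d} has moves =b=> s1
  s1 = (a.b.(rec X. (b.a.b.X)\{c,d}\{a,c,d}))\{c,d}\{a,c,d} has moves ·
Q's transition system — 1 states:
  t0 = rec X. (c.a.b.X)\{c,d}\{a,c,d} has moves ·
Executing b from P (initial set {s0}):
  [1] b ⇒ {s1}
  P completes σ.
Executing b from Q (initial set {t0}):
  [1] b ⇒ no successor for Q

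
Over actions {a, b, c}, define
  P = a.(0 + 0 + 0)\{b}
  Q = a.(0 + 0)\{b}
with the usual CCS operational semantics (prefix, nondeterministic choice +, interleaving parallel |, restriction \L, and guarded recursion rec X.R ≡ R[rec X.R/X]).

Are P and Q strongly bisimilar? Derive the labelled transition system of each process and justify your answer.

bisimilar

P's transition system — 2 states:
  s0 = a.(0 + 0 + 0)\{b} ⊢ ··a··> s1
  s1 = (0 + 0 + 0)\{b} ⊢ stopped
Q's transition system — 2 states:
  t0 = a.(0 + 0)\{b} ⊢ ··a··> t1
  t1 = (0 + 0)\{b} ⊢ stopped
Coarsest stable partition (strong bisimilarity classes):
  B0 = {s0, t0}
  B1 = {s1, t1}
s0 ∈ B0, t0 ∈ B0 → same block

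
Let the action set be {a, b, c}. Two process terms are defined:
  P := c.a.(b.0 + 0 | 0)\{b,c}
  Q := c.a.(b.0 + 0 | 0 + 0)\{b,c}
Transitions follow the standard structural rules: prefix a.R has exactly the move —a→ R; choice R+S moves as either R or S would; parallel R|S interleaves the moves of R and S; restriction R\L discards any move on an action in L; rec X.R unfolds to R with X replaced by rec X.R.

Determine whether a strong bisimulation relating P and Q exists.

P ~ Q

LTS(P): 3 reachable states
  s0 = c.a.(b.0 + 0 | 0)\{b,c} ⊢ -c-> s1
  s1 = a.(b.0 + 0 | 0)\{b,c} ⊢ -a-> s2
  s2 = (b.0 + 0 | 0)\{b,c} ⊢ (no moves)
LTS(Q): 3 reachable states
  t0 = c.a.(b.0 + 0 | 0 + 0)\{b,c} ⊢ -c-> t1
  t1 = a.(b.0 + 0 | 0 + 0)\{b,c} ⊢ -a-> t2
  t2 = (b.0 + 0 | 0 + 0)\{b,c} ⊢ (no moves)
Coarsest stable partition (strong bisimilarity classes):
  B0 = {s0, t0}
  B1 = {s1, t1}
  B2 = {s2, t2}
s0 ∈ B0, t0 ∈ B0 → same block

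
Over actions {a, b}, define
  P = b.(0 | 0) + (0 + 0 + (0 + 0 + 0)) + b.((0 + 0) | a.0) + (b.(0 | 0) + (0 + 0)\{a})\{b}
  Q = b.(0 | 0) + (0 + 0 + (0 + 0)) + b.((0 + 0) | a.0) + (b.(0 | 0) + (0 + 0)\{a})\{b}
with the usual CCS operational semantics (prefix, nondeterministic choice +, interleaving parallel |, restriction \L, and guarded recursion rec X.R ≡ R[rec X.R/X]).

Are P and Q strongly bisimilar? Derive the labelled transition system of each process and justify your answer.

bisimilar

LTS(P): 4 reachable states
  p0 = b.(0 | 0) + (0 + 0 + (0 + 0 + 0)) + b.((0 + 0) | a.0) + (b.(0 | 0) + (0 + 0)\{a})\{b} | =b=> p1, =b=> p2
  p1 = (0 + 0) | a.0 | =a=> p3
  p2 = 0 | 0 | stopped
  p3 = (0 + 0) | 0 | stopped
LTS(Q): 4 reachable states
  q0 = b.(0 | 0) + (0 + 0 + (0 + 0)) + b.((0 + 0) | a.0) + (b.(0 | 0) + (0 + 0)\{a})\{b} | =b=> q1, =b=> q2
  q1 = (0 + 0) | a.0 | =a=> q3
  q2 = 0 | 0 | stopped
  q3 = (0 + 0) | 0 | stopped
Coarsest stable partition (strong bisimilarity classes):
  B0 = {p0, q0}
  B1 = {p1, q1}
  B2 = {p2, p3, q2, q3}
p0 ∈ B0, q0 ∈ B0 → same block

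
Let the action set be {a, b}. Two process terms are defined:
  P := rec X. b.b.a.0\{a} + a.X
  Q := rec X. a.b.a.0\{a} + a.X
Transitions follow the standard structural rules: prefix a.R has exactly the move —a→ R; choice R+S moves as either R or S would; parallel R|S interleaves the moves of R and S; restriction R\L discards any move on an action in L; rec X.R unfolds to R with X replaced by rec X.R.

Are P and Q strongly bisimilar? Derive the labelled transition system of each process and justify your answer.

Reachable graph of P (4 states):
  m0 = rec X. b.b.a.0\{a} + a.X → --a--▸ m0, --b--▸ m1
  m1 = b.a.0\{a} → --b--▸ m2
  m2 = a.0\{a} → --a--▸ m3
  m3 = 0\{a} → stopped
Reachable graph of Q (4 states):
  n0 = rec X. a.b.a.0\{a} + a.X → --a--▸ n0, --a--▸ n1
  n1 = b.a.0\{a} → --b--▸ n2
  n2 = a.0\{a} → --a--▸ n3
  n3 = 0\{a} → stopped
Partition-refinement fixed point:
  B0 = {m0}
  B1 = {m1, n1}
  B2 = {m2, n2}
  B3 = {m3, n3}
  B4 = {n0}
m0 ∈ B0, n0 ∈ B4 → different blocks

not bisimilar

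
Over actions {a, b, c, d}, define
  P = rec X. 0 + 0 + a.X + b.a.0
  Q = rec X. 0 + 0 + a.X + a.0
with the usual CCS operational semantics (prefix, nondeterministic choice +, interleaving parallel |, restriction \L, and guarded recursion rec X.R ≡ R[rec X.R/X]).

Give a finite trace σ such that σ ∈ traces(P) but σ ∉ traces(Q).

b

Reachable graph of P (3 states):
  m0 = rec X. 0 + 0 + a.X + b.a.0 | ··a··> m0, ··b··> m1
  m1 = a.0 | ··a··> m2
  m2 = 0 | ∅
Reachable graph of Q (2 states):
  n0 = rec X. 0 + 0 + a.X + a.0 | ··a··> n0, ··a··> n1
  n1 = 0 | ∅
Executing b from P (initial set {m0}):
  after b @ step 1: {m1}
  P completes σ.
Executing b from Q (initial set {n0}):
  after b @ step 1: ∅ (Q stuck)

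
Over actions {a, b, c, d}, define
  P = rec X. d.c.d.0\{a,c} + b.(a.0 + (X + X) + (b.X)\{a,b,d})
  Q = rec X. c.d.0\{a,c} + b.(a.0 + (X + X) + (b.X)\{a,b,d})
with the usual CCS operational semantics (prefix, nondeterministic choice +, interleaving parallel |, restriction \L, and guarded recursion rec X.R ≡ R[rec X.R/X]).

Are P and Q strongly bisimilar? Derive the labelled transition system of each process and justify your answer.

P's transition system — 6 states:
  s0 = rec X. d.c.d.0\{a,c} + b.(a.0 + (X + X) + (b.X)\{a,b,d}) :: ··b··> s1, ··d··> s2
  s1 = a.0 + ((rec X. d.c.d.0\{a,c} + b.(a.0 + (X + X) + (b.X)\{a,b,d})) + (rec X. d.c.d.0\{a,c} + b.(a.0 + (X + X) + (b.X)\{a,b,d}))) + (b.(rec X. d.c.d.0\{a,c} + b.(a.0 + (X + X) + (b.X)\{a,b,d})))\{a,b,d} :: ··a··> s3, ··b··> s1, ··d··> s2
  s2 = c.d.0\{a,c} :: ··c··> s4
  s3 = 0 :: ·
  s4 = d.0\{a,c} :: ··d··> s5
  s5 = 0\{a,c} :: ·
Q's transition system — 5 states:
  t0 = rec X. c.d.0\{a,c} + b.(a.0 + (X + X) + (b.X)\{a,b,d}) :: ··b··> t1, ··c··> t2
  t1 = a.0 + ((rec X. c.d.0\{a,c} + b.(a.0 + (X + X) + (b.X)\{a,b,d})) + (rec X. c.d.0\{a,c} + b.(a.0 + (X + X) + (b.X)\{a,b,d}))) + (b.(rec X. c.d.0\{a,c} + b.(a.0 + (X + X) + (b.X)\{a,b,d})))\{a,b,d} :: ··a··> t3, ··b··> t1, ··c··> t2
  t2 = d.0\{a,c} :: ··d··> t4
  t3 = 0 :: ·
  t4 = 0\{a,c} :: ·
Bisimilarity quotient blocks:
  B0 = {s0}
  B1 = {s2}
  B2 = {s4, t2}
  B3 = {s3, s5, t3, t4}
  B4 = {s1}
  B5 = {t0}
  B6 = {t1}
s0 ∈ B0, t0 ∈ B5 → different blocks

NO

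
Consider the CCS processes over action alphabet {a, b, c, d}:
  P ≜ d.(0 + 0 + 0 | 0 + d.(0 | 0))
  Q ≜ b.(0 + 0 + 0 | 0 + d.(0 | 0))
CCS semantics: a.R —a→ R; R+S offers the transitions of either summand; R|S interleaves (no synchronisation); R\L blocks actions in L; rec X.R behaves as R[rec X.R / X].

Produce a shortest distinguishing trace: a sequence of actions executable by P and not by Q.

d

Reachable graph of P (3 states):
  m0 = d.(0 + 0 + 0 | 0 + d.(0 | 0)) ⊢ --d--▸ m1
  m1 = 0 + 0 + 0 | 0 + d.(0 | 0) ⊢ --d--▸ m2
  m2 = 0 | 0 ⊢ deadlocked
Reachable graph of Q (3 states):
  n0 = b.(0 + 0 + 0 | 0 + d.(0 | 0)) ⊢ --b--▸ n1
  n1 = 0 + 0 + 0 | 0 + d.(0 | 0) ⊢ --d--▸ n2
  n2 = 0 | 0 ⊢ deadlocked
Executing d from P (initial set {m0}):
  after d @ step 1: {m1}
  — P admits the full trace.
Executing d from Q (initial set {n0}):
  after d @ step 1: ∅  — Q cannot continue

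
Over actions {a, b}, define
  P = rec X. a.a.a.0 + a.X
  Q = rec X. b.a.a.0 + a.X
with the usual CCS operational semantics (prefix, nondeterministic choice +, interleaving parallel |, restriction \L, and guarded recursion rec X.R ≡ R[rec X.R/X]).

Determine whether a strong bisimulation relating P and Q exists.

P's transition system — 4 states:
  p0 = rec X. a.a.a.0 + a.X | =a=> p0, =a=> p1
  p1 = a.a.0 | =a=> p2
  p2 = a.0 | =a=> p3
  p3 = 0 | ∅
Q's transition system — 4 states:
  q0 = rec X. b.a.a.0 + a.X | =a=> q0, =b=> q1
  q1 = a.a.0 | =a=> q2
  q2 = a.0 | =a=> q3
  q3 = 0 | ∅
Partition-refinement fixed point:
  B0 = {p0}
  B1 = {p1, q1}
  B2 = {p2, q2}
  B3 = {p3, q3}
  B4 = {q0}
p0 ∈ B0, q0 ∈ B4 → different blocks

NO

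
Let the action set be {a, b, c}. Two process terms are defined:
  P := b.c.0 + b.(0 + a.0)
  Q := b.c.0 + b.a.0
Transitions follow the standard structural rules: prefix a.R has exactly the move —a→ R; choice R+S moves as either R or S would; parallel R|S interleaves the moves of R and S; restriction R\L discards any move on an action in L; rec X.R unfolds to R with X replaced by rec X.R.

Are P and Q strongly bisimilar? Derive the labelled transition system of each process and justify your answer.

YES

P's transition system — 4 states:
  s0 = b.c.0 + b.(0 + a.0) | --b--▸ s1, --b--▸ s2
  s1 = 0 + a.0 | --a--▸ s3
  s2 = c.0 | --c--▸ s3
  s3 = 0 | (no moves)
Q's transition system — 4 states:
  t0 = b.c.0 + b.a.0 | --b--▸ t1, --b--▸ t2
  t1 = a.0 | --a--▸ t3
  t2 = c.0 | --c--▸ t3
  t3 = 0 | (no moves)
Coarsest stable partition (strong bisimilarity classes):
  B0 = {s0, t0}
  B1 = {s2, t2}
  B2 = {s3, t3}
  B3 = {s1, t1}
s0 ∈ B0, t0 ∈ B0 → same block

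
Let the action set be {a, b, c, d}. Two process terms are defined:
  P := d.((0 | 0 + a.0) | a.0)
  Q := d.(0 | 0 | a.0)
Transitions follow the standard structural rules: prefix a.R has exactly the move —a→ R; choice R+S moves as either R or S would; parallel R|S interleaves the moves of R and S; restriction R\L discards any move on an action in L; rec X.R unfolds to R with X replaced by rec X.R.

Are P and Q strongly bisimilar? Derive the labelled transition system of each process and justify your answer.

LTS(P): 5 reachable states
  u0 = d.((0 | 0 + a.0) | a.0) | =d=> u1
  u1 = (0 | 0 + a.0) | a.0 | =a=> u2, =a=> u3
  u2 = (0 | 0 + a.0) | 0 | =a=> u4
  u3 = 0 | a.0 | =a=> u4
  u4 = 0 | 0 | (no moves)
LTS(Q): 3 reachable states
  v0 = d.(0 | 0 | a.0) | =d=> v1
  v1 = 0 | 0 | a.0 | =a=> v2
  v2 = 0 | 0 | 0 | (no moves)
Bisimilarity quotient blocks:
  B0 = {u0}
  B1 = {u1}
  B2 = {u2, u3, v1}
  B3 = {u4, v2}
  B4 = {v0}
u0 ∈ B0, v0 ∈ B4 → different blocks

P ≁ Q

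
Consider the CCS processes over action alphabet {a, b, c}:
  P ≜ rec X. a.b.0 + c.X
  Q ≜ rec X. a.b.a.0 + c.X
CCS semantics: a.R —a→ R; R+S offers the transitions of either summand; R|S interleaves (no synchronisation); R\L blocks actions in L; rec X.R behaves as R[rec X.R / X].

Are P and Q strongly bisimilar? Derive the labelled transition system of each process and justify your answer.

LTS(P): 3 reachable states
  u0 = rec X. a.b.0 + c.X has moves ··a··> u1, ··c··> u0
  u1 = b.0 has moves ··b··> u2
  u2 = 0 has moves ∅
LTS(Q): 4 reachable states
  v0 = rec X. a.b.a.0 + c.X has moves ··a··> v1, ··c··> v0
  v1 = b.a.0 has moves ··b··> v2
  v2 = a.0 has moves ··a··> v3
  v3 = 0 has moves ∅
Partition-refinement fixed point:
  B0 = {u0}
  B1 = {u1}
  B2 = {u2, v3}
  B3 = {v0}
  B4 = {v1}
  B5 = {v2}
u0 ∈ B0, v0 ∈ B3 → different blocks

NO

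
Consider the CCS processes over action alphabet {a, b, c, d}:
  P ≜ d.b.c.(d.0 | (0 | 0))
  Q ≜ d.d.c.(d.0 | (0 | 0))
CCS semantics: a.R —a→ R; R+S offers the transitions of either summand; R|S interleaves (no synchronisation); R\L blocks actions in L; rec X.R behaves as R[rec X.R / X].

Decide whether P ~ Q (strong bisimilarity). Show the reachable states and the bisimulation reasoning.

not bisimilar

Reachable graph of P (5 states):
  p0 = d.b.c.(d.0 | (0 | 0)) has moves ··d··> p1
  p1 = b.c.(d.0 | (0 | 0)) has moves ··b··> p2
  p2 = c.(d.0 | (0 | 0)) has moves ··c··> p3
  p3 = d.0 | (0 | 0) has moves ··d··> p4
  p4 = 0 | (0 | 0) has moves (no moves)
Reachable graph of Q (5 states):
  q0 = d.d.c.(d.0 | (0 | 0)) has moves ··d··> q1
  q1 = d.c.(d.0 | (0 | 0)) has moves ··d··> q2
  q2 = c.(d.0 | (0 | 0)) has moves ··c··> q3
  q3 = d.0 | (0 | 0) has moves ··d··> q4
  q4 = 0 | (0 | 0) has moves (no moves)
Bisimilarity quotient blocks:
  B0 = {p0}
  B1 = {p1}
  B2 = {p2, q2}
  B3 = {p3, q3}
  B4 = {p4, q4}
  B5 = {q0}
  B6 = {q1}
p0 ∈ B0, q0 ∈ B5 → different blocks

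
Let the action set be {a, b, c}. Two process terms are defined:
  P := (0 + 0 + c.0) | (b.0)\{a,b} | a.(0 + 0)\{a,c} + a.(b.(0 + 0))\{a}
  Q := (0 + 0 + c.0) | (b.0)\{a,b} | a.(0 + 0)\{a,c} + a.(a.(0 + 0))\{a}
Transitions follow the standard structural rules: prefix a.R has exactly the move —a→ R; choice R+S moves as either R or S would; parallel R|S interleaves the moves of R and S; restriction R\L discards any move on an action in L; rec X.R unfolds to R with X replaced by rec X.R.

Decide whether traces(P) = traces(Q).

P's transition system — 6 states:
  p0 = (0 + 0 + c.0) | (b.0)\{a,b} | a.(0 + 0)\{a,c} + a.(b.(0 + 0))\{a} :: —a→ p1, —a→ p2, —c→ p3
  p1 = (0 + 0 + c.0) | (b.0)\{a,b} | (0 + 0)\{a,c} :: —c→ p4
  p2 = (b.(0 + 0))\{a} :: —b→ p5
  p3 = 0 | (b.0)\{a,b} | a.(0 + 0)\{a,c} :: —a→ p4
  p4 = 0 | (b.0)\{a,b} | (0 + 0)\{a,c} :: ∅
  p5 = (0 + 0)\{a} :: ∅
Q's transition system — 5 states:
  q0 = (0 + 0 + c.0) | (b.0)\{a,b} | a.(0 + 0)\{a,c} + a.(a.(0 + 0))\{a} :: —a→ q1, —a→ q2, —c→ q3
  q1 = (0 + 0 + c.0) | (b.0)\{a,b} | (0 + 0)\{a,c} :: —c→ q4
  q2 = (a.(0 + 0))\{a} :: ∅
  q3 = 0 | (b.0)\{a,b} | a.(0 + 0)\{a,c} :: —a→ q4
  q4 = 0 | (b.0)\{a,b} | (0 + 0)\{a,c} :: ∅
Trace ⟨ab⟩ through P, begin at {p0}:
  after a @ step 1: {p1, p2}
  after b @ step 2: {p5}
  — P admits the full trace.
Trace ⟨ab⟩ through Q, begin at {q0}:
  after a @ step 1: {q1, q2}
  after b @ step 2: no successor for Q

NO — witness ⟨ab⟩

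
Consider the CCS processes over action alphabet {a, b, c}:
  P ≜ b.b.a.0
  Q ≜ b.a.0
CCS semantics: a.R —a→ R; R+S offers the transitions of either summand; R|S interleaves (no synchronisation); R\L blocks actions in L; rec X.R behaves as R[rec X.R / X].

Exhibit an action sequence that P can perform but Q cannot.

LTS(P): 4 reachable states
  m0 = b.b.a.0 ⊢ —b→ m1
  m1 = b.a.0 ⊢ —b→ m2
  m2 = a.0 ⊢ —a→ m3
  m3 = 0 ⊢ stopped
LTS(Q): 3 reachable states
  n0 = b.a.0 ⊢ —b→ n1
  n1 = a.0 ⊢ —a→ n2
  n2 = 0 ⊢ stopped
Run σ = ⟨bb⟩ on P: start {m0}
  step 1 (b): {m1}
  step 2 (b): {m2}
  ✓ P
Run σ = ⟨bb⟩ on Q: start {n0}
  step 1 (b): {n1}
  step 2 (b): ∅ (Q stuck)

bb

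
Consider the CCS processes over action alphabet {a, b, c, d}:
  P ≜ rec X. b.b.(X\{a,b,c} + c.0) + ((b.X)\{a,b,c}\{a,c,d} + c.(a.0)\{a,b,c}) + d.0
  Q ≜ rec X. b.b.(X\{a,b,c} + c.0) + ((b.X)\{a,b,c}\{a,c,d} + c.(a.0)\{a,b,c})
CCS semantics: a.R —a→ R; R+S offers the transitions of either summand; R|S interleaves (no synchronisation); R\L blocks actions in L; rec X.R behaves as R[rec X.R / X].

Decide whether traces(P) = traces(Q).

Reachable graph of P (6 states):
  p0 = rec X. b.b.(X\{a,b,c} + c.0) + ((b.X)\{a,b,c}\{a,c,d} + c.(a.0)\{a,b,c}) + d.0 → —b→ p1, —c→ p2, —d→ p3
  p1 = b.((rec X. b.b.(X\{a,b,c} + c.0) + ((b.X)\{a,b,c}\{a,c,d} + c.(a.0)\{a,b,c}) + d.0)\{a,b,c} + c.0) → —b→ p4
  p2 = (a.0)\{a,b,c} → (no moves)
  p3 = 0 → (no moves)
  p4 = (rec X. b.b.(X\{a,b,c} + c.0) + ((b.X)\{a,b,c}\{a,c,d} + c.(a.0)\{a,b,c}) + d.0)\{a,b,c} + c.0 → —c→ p3, —d→ p5
  p5 = 0\{a,b,c} → (no moves)
Reachable graph of Q (5 states):
  q0 = rec X. b.b.(X\{a,b,c} + c.0) + ((b.X)\{a,b,c}\{a,c,d} + c.(a.0)\{a,b,c}) → —b→ q1, —c→ q2
  q1 = b.((rec X. b.b.(X\{a,b,c} + c.0) + ((b.X)\{a,b,c}\{a,c,d} + c.(a.0)\{a,b,c}))\{a,b,c} + c.0) → —b→ q3
  q2 = (a.0)\{a,b,c} → (no moves)
  q3 = (rec X. b.b.(X\{a,b,c} + c.0) + ((b.X)\{a,b,c}\{a,c,d} + c.(a.0)\{a,b,c}))\{a,b,c} + c.0 → —c→ q4
  q4 = 0 → (no moves)
Trace ⟨d⟩ through P, begin at {p0}:
  after d @ step 1: {p3}
  — P admits the full trace.
Trace ⟨d⟩ through Q, begin at {q0}:
  after d @ step 1: ∅  — Q cannot continue

NO — witness ⟨d⟩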